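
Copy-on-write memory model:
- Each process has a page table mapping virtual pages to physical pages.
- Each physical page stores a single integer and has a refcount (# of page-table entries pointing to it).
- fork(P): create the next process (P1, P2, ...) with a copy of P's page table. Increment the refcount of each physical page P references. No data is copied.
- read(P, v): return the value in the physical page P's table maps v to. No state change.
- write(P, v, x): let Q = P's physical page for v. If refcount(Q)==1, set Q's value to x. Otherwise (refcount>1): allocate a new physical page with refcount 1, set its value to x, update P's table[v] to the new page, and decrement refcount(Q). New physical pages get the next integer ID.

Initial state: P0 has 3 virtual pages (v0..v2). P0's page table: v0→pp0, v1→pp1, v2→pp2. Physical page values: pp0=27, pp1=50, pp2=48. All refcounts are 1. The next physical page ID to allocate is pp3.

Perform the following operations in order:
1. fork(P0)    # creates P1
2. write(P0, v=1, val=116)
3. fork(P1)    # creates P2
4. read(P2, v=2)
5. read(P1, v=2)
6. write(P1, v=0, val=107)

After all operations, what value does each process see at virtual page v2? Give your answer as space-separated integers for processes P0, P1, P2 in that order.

Answer: 48 48 48

Derivation:
Op 1: fork(P0) -> P1. 3 ppages; refcounts: pp0:2 pp1:2 pp2:2
Op 2: write(P0, v1, 116). refcount(pp1)=2>1 -> COPY to pp3. 4 ppages; refcounts: pp0:2 pp1:1 pp2:2 pp3:1
Op 3: fork(P1) -> P2. 4 ppages; refcounts: pp0:3 pp1:2 pp2:3 pp3:1
Op 4: read(P2, v2) -> 48. No state change.
Op 5: read(P1, v2) -> 48. No state change.
Op 6: write(P1, v0, 107). refcount(pp0)=3>1 -> COPY to pp4. 5 ppages; refcounts: pp0:2 pp1:2 pp2:3 pp3:1 pp4:1
P0: v2 -> pp2 = 48
P1: v2 -> pp2 = 48
P2: v2 -> pp2 = 48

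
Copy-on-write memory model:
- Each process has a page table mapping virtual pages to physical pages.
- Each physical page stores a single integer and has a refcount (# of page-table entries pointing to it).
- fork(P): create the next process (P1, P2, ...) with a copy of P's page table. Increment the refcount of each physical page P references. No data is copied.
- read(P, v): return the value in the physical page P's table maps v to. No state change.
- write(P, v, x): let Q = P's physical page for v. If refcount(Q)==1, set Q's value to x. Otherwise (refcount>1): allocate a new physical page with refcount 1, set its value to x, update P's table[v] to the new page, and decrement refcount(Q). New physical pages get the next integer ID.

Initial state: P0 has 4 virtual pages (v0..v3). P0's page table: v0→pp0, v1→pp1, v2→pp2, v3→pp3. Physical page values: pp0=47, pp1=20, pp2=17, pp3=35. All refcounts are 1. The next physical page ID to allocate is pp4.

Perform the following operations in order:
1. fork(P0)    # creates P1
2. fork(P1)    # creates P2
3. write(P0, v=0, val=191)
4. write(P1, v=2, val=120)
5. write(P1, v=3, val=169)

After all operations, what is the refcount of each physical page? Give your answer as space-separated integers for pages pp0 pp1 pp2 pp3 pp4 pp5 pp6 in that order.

Op 1: fork(P0) -> P1. 4 ppages; refcounts: pp0:2 pp1:2 pp2:2 pp3:2
Op 2: fork(P1) -> P2. 4 ppages; refcounts: pp0:3 pp1:3 pp2:3 pp3:3
Op 3: write(P0, v0, 191). refcount(pp0)=3>1 -> COPY to pp4. 5 ppages; refcounts: pp0:2 pp1:3 pp2:3 pp3:3 pp4:1
Op 4: write(P1, v2, 120). refcount(pp2)=3>1 -> COPY to pp5. 6 ppages; refcounts: pp0:2 pp1:3 pp2:2 pp3:3 pp4:1 pp5:1
Op 5: write(P1, v3, 169). refcount(pp3)=3>1 -> COPY to pp6. 7 ppages; refcounts: pp0:2 pp1:3 pp2:2 pp3:2 pp4:1 pp5:1 pp6:1

Answer: 2 3 2 2 1 1 1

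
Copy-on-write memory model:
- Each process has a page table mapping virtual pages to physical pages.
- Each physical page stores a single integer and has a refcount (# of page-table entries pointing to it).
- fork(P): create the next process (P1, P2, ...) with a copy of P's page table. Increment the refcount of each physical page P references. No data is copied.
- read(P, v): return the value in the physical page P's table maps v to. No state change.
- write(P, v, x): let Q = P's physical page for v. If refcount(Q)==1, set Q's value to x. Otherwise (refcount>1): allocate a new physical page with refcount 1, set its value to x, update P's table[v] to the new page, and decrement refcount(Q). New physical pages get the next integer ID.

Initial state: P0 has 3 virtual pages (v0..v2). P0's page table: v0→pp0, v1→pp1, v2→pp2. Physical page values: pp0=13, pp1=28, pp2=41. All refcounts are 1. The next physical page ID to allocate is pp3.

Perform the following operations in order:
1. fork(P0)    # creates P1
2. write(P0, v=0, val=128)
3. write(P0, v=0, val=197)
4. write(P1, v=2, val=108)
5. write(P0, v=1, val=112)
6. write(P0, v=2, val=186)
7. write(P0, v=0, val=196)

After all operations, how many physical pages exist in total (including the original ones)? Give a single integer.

Answer: 6

Derivation:
Op 1: fork(P0) -> P1. 3 ppages; refcounts: pp0:2 pp1:2 pp2:2
Op 2: write(P0, v0, 128). refcount(pp0)=2>1 -> COPY to pp3. 4 ppages; refcounts: pp0:1 pp1:2 pp2:2 pp3:1
Op 3: write(P0, v0, 197). refcount(pp3)=1 -> write in place. 4 ppages; refcounts: pp0:1 pp1:2 pp2:2 pp3:1
Op 4: write(P1, v2, 108). refcount(pp2)=2>1 -> COPY to pp4. 5 ppages; refcounts: pp0:1 pp1:2 pp2:1 pp3:1 pp4:1
Op 5: write(P0, v1, 112). refcount(pp1)=2>1 -> COPY to pp5. 6 ppages; refcounts: pp0:1 pp1:1 pp2:1 pp3:1 pp4:1 pp5:1
Op 6: write(P0, v2, 186). refcount(pp2)=1 -> write in place. 6 ppages; refcounts: pp0:1 pp1:1 pp2:1 pp3:1 pp4:1 pp5:1
Op 7: write(P0, v0, 196). refcount(pp3)=1 -> write in place. 6 ppages; refcounts: pp0:1 pp1:1 pp2:1 pp3:1 pp4:1 pp5:1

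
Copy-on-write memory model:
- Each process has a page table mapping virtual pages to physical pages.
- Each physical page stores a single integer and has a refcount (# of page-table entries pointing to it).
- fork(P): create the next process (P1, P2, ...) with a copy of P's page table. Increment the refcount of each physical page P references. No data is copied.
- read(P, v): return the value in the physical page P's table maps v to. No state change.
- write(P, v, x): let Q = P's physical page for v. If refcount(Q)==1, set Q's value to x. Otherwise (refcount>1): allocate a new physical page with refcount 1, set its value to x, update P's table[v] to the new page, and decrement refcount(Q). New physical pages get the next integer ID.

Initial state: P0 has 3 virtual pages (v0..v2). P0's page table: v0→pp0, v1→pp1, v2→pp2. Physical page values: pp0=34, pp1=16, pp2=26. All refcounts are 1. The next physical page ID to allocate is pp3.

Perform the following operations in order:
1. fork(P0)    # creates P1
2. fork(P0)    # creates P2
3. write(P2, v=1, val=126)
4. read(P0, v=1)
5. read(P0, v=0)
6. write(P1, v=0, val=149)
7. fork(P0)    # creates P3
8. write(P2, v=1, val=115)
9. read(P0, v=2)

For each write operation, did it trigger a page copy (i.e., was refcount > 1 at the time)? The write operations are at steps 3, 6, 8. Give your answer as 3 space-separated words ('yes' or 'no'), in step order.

Op 1: fork(P0) -> P1. 3 ppages; refcounts: pp0:2 pp1:2 pp2:2
Op 2: fork(P0) -> P2. 3 ppages; refcounts: pp0:3 pp1:3 pp2:3
Op 3: write(P2, v1, 126). refcount(pp1)=3>1 -> COPY to pp3. 4 ppages; refcounts: pp0:3 pp1:2 pp2:3 pp3:1
Op 4: read(P0, v1) -> 16. No state change.
Op 5: read(P0, v0) -> 34. No state change.
Op 6: write(P1, v0, 149). refcount(pp0)=3>1 -> COPY to pp4. 5 ppages; refcounts: pp0:2 pp1:2 pp2:3 pp3:1 pp4:1
Op 7: fork(P0) -> P3. 5 ppages; refcounts: pp0:3 pp1:3 pp2:4 pp3:1 pp4:1
Op 8: write(P2, v1, 115). refcount(pp3)=1 -> write in place. 5 ppages; refcounts: pp0:3 pp1:3 pp2:4 pp3:1 pp4:1
Op 9: read(P0, v2) -> 26. No state change.

yes yes no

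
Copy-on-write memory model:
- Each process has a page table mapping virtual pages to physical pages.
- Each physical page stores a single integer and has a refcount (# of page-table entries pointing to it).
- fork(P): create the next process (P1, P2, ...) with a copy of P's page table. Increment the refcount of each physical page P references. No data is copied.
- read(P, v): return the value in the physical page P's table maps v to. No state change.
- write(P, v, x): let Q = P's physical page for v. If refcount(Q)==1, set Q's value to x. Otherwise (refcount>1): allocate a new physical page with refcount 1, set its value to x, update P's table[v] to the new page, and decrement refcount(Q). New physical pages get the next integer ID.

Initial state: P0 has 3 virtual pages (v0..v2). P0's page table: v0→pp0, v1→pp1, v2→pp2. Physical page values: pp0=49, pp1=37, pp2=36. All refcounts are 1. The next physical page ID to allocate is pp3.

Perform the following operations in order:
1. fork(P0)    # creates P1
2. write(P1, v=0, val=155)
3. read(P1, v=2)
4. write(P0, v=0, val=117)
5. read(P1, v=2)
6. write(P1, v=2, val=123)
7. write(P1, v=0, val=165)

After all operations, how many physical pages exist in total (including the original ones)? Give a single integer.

Answer: 5

Derivation:
Op 1: fork(P0) -> P1. 3 ppages; refcounts: pp0:2 pp1:2 pp2:2
Op 2: write(P1, v0, 155). refcount(pp0)=2>1 -> COPY to pp3. 4 ppages; refcounts: pp0:1 pp1:2 pp2:2 pp3:1
Op 3: read(P1, v2) -> 36. No state change.
Op 4: write(P0, v0, 117). refcount(pp0)=1 -> write in place. 4 ppages; refcounts: pp0:1 pp1:2 pp2:2 pp3:1
Op 5: read(P1, v2) -> 36. No state change.
Op 6: write(P1, v2, 123). refcount(pp2)=2>1 -> COPY to pp4. 5 ppages; refcounts: pp0:1 pp1:2 pp2:1 pp3:1 pp4:1
Op 7: write(P1, v0, 165). refcount(pp3)=1 -> write in place. 5 ppages; refcounts: pp0:1 pp1:2 pp2:1 pp3:1 pp4:1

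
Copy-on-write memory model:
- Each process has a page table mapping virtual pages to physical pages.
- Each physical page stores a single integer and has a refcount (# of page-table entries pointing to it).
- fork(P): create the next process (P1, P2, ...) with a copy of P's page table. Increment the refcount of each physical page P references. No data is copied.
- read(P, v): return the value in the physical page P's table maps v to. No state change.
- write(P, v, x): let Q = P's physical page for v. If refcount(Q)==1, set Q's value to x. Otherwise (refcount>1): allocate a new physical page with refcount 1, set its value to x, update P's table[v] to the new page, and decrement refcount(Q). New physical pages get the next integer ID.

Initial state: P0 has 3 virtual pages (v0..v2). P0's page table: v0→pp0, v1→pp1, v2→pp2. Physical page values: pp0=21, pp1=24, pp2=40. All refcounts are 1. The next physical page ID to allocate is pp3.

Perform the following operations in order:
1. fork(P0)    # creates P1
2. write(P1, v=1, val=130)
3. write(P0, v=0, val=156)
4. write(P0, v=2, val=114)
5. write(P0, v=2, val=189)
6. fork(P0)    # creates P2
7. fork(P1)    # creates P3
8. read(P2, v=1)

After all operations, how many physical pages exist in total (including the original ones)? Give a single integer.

Op 1: fork(P0) -> P1. 3 ppages; refcounts: pp0:2 pp1:2 pp2:2
Op 2: write(P1, v1, 130). refcount(pp1)=2>1 -> COPY to pp3. 4 ppages; refcounts: pp0:2 pp1:1 pp2:2 pp3:1
Op 3: write(P0, v0, 156). refcount(pp0)=2>1 -> COPY to pp4. 5 ppages; refcounts: pp0:1 pp1:1 pp2:2 pp3:1 pp4:1
Op 4: write(P0, v2, 114). refcount(pp2)=2>1 -> COPY to pp5. 6 ppages; refcounts: pp0:1 pp1:1 pp2:1 pp3:1 pp4:1 pp5:1
Op 5: write(P0, v2, 189). refcount(pp5)=1 -> write in place. 6 ppages; refcounts: pp0:1 pp1:1 pp2:1 pp3:1 pp4:1 pp5:1
Op 6: fork(P0) -> P2. 6 ppages; refcounts: pp0:1 pp1:2 pp2:1 pp3:1 pp4:2 pp5:2
Op 7: fork(P1) -> P3. 6 ppages; refcounts: pp0:2 pp1:2 pp2:2 pp3:2 pp4:2 pp5:2
Op 8: read(P2, v1) -> 24. No state change.

Answer: 6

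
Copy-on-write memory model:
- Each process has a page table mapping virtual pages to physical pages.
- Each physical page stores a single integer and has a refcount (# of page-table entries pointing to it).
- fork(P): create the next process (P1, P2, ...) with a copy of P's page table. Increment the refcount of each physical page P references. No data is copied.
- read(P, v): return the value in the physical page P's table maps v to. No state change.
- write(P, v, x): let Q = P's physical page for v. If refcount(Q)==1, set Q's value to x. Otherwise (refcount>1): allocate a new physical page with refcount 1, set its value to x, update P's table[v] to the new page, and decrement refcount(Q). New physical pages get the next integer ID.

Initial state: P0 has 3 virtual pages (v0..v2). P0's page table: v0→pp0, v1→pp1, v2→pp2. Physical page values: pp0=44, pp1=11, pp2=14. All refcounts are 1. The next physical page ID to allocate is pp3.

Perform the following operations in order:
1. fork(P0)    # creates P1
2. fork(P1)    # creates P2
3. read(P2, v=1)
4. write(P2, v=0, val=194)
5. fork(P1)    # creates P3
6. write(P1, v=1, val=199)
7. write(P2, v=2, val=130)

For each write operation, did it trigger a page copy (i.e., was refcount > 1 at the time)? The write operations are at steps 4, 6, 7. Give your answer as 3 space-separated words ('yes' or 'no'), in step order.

Op 1: fork(P0) -> P1. 3 ppages; refcounts: pp0:2 pp1:2 pp2:2
Op 2: fork(P1) -> P2. 3 ppages; refcounts: pp0:3 pp1:3 pp2:3
Op 3: read(P2, v1) -> 11. No state change.
Op 4: write(P2, v0, 194). refcount(pp0)=3>1 -> COPY to pp3. 4 ppages; refcounts: pp0:2 pp1:3 pp2:3 pp3:1
Op 5: fork(P1) -> P3. 4 ppages; refcounts: pp0:3 pp1:4 pp2:4 pp3:1
Op 6: write(P1, v1, 199). refcount(pp1)=4>1 -> COPY to pp4. 5 ppages; refcounts: pp0:3 pp1:3 pp2:4 pp3:1 pp4:1
Op 7: write(P2, v2, 130). refcount(pp2)=4>1 -> COPY to pp5. 6 ppages; refcounts: pp0:3 pp1:3 pp2:3 pp3:1 pp4:1 pp5:1

yes yes yes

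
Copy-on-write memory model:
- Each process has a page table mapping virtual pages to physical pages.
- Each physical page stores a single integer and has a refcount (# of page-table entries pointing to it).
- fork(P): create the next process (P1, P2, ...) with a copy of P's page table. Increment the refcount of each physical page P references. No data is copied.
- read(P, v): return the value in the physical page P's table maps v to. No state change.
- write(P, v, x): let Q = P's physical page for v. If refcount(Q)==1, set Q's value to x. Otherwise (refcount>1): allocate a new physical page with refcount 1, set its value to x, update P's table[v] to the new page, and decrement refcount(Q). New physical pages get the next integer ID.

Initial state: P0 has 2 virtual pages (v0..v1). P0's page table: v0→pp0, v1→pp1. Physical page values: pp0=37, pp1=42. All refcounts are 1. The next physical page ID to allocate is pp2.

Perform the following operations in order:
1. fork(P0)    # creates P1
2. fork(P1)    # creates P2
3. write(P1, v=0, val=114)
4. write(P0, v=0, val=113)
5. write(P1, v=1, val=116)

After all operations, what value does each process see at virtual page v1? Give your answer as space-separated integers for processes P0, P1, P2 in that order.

Op 1: fork(P0) -> P1. 2 ppages; refcounts: pp0:2 pp1:2
Op 2: fork(P1) -> P2. 2 ppages; refcounts: pp0:3 pp1:3
Op 3: write(P1, v0, 114). refcount(pp0)=3>1 -> COPY to pp2. 3 ppages; refcounts: pp0:2 pp1:3 pp2:1
Op 4: write(P0, v0, 113). refcount(pp0)=2>1 -> COPY to pp3. 4 ppages; refcounts: pp0:1 pp1:3 pp2:1 pp3:1
Op 5: write(P1, v1, 116). refcount(pp1)=3>1 -> COPY to pp4. 5 ppages; refcounts: pp0:1 pp1:2 pp2:1 pp3:1 pp4:1
P0: v1 -> pp1 = 42
P1: v1 -> pp4 = 116
P2: v1 -> pp1 = 42

Answer: 42 116 42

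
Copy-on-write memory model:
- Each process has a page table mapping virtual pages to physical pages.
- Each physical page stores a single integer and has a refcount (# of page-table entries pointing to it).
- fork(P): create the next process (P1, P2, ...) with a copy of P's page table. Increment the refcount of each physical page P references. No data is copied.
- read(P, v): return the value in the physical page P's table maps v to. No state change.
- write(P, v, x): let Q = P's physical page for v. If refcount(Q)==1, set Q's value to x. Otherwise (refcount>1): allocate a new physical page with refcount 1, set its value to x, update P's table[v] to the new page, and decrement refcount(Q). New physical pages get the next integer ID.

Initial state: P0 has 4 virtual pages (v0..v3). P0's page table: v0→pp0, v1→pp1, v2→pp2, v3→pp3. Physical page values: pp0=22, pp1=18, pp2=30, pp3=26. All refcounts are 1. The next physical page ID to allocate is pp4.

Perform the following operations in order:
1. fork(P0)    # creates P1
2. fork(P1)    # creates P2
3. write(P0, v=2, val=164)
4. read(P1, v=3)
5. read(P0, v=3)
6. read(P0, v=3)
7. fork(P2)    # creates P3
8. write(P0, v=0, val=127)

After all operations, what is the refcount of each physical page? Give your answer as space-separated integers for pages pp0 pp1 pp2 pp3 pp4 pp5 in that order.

Op 1: fork(P0) -> P1. 4 ppages; refcounts: pp0:2 pp1:2 pp2:2 pp3:2
Op 2: fork(P1) -> P2. 4 ppages; refcounts: pp0:3 pp1:3 pp2:3 pp3:3
Op 3: write(P0, v2, 164). refcount(pp2)=3>1 -> COPY to pp4. 5 ppages; refcounts: pp0:3 pp1:3 pp2:2 pp3:3 pp4:1
Op 4: read(P1, v3) -> 26. No state change.
Op 5: read(P0, v3) -> 26. No state change.
Op 6: read(P0, v3) -> 26. No state change.
Op 7: fork(P2) -> P3. 5 ppages; refcounts: pp0:4 pp1:4 pp2:3 pp3:4 pp4:1
Op 8: write(P0, v0, 127). refcount(pp0)=4>1 -> COPY to pp5. 6 ppages; refcounts: pp0:3 pp1:4 pp2:3 pp3:4 pp4:1 pp5:1

Answer: 3 4 3 4 1 1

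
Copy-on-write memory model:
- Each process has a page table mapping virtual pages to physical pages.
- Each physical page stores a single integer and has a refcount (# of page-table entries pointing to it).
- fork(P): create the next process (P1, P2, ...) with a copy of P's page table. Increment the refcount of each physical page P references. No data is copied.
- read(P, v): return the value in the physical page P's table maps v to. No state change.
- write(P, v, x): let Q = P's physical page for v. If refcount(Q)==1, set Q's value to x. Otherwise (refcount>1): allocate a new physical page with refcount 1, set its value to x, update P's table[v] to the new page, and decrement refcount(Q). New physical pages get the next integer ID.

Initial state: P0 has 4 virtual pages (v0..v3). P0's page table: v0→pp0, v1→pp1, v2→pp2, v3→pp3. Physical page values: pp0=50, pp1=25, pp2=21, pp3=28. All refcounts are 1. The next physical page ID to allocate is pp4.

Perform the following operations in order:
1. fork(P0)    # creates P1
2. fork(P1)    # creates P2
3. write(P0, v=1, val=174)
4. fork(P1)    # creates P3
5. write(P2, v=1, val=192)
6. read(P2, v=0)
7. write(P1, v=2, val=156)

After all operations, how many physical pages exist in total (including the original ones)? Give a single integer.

Op 1: fork(P0) -> P1. 4 ppages; refcounts: pp0:2 pp1:2 pp2:2 pp3:2
Op 2: fork(P1) -> P2. 4 ppages; refcounts: pp0:3 pp1:3 pp2:3 pp3:3
Op 3: write(P0, v1, 174). refcount(pp1)=3>1 -> COPY to pp4. 5 ppages; refcounts: pp0:3 pp1:2 pp2:3 pp3:3 pp4:1
Op 4: fork(P1) -> P3. 5 ppages; refcounts: pp0:4 pp1:3 pp2:4 pp3:4 pp4:1
Op 5: write(P2, v1, 192). refcount(pp1)=3>1 -> COPY to pp5. 6 ppages; refcounts: pp0:4 pp1:2 pp2:4 pp3:4 pp4:1 pp5:1
Op 6: read(P2, v0) -> 50. No state change.
Op 7: write(P1, v2, 156). refcount(pp2)=4>1 -> COPY to pp6. 7 ppages; refcounts: pp0:4 pp1:2 pp2:3 pp3:4 pp4:1 pp5:1 pp6:1

Answer: 7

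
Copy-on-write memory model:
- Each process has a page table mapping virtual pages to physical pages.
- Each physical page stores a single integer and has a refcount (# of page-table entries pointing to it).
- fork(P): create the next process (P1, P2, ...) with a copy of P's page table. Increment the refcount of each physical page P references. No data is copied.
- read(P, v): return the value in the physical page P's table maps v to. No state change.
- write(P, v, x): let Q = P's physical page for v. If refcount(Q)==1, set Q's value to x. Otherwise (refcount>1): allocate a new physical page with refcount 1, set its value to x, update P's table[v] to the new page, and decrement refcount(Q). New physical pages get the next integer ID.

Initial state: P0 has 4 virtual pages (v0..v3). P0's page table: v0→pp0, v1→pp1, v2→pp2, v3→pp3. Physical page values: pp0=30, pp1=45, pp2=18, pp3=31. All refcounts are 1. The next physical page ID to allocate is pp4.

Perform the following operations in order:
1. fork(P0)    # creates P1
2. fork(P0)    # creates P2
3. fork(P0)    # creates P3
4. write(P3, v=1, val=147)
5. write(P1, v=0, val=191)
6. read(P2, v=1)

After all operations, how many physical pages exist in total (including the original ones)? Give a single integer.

Answer: 6

Derivation:
Op 1: fork(P0) -> P1. 4 ppages; refcounts: pp0:2 pp1:2 pp2:2 pp3:2
Op 2: fork(P0) -> P2. 4 ppages; refcounts: pp0:3 pp1:3 pp2:3 pp3:3
Op 3: fork(P0) -> P3. 4 ppages; refcounts: pp0:4 pp1:4 pp2:4 pp3:4
Op 4: write(P3, v1, 147). refcount(pp1)=4>1 -> COPY to pp4. 5 ppages; refcounts: pp0:4 pp1:3 pp2:4 pp3:4 pp4:1
Op 5: write(P1, v0, 191). refcount(pp0)=4>1 -> COPY to pp5. 6 ppages; refcounts: pp0:3 pp1:3 pp2:4 pp3:4 pp4:1 pp5:1
Op 6: read(P2, v1) -> 45. No state change.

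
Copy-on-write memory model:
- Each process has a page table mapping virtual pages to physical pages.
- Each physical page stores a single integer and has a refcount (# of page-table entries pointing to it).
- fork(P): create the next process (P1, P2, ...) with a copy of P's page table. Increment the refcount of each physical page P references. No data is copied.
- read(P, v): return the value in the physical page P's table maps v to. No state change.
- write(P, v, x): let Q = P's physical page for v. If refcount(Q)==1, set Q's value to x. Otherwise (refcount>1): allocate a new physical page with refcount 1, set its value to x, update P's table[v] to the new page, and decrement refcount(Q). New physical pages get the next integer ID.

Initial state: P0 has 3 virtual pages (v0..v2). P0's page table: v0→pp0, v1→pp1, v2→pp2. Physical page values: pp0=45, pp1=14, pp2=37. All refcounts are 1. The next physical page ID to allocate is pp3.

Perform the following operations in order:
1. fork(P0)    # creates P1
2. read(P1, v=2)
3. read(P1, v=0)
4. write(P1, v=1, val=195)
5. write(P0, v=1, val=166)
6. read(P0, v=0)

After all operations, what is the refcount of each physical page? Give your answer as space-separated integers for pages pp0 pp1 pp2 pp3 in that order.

Answer: 2 1 2 1

Derivation:
Op 1: fork(P0) -> P1. 3 ppages; refcounts: pp0:2 pp1:2 pp2:2
Op 2: read(P1, v2) -> 37. No state change.
Op 3: read(P1, v0) -> 45. No state change.
Op 4: write(P1, v1, 195). refcount(pp1)=2>1 -> COPY to pp3. 4 ppages; refcounts: pp0:2 pp1:1 pp2:2 pp3:1
Op 5: write(P0, v1, 166). refcount(pp1)=1 -> write in place. 4 ppages; refcounts: pp0:2 pp1:1 pp2:2 pp3:1
Op 6: read(P0, v0) -> 45. No state change.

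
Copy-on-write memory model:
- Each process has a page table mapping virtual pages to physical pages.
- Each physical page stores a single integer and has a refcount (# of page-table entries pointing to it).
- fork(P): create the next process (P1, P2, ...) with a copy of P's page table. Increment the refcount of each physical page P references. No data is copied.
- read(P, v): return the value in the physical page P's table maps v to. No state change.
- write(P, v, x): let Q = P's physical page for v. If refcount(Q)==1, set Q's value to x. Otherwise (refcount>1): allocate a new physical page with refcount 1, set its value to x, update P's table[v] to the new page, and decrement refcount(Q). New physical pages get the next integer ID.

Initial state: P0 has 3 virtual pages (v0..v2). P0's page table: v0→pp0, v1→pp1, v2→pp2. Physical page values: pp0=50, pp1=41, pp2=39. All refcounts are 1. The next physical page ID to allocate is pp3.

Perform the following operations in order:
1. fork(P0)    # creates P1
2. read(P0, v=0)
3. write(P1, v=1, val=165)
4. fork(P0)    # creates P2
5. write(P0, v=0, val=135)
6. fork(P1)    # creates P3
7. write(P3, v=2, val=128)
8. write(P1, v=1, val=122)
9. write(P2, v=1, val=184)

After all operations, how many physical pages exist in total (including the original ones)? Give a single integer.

Answer: 8

Derivation:
Op 1: fork(P0) -> P1. 3 ppages; refcounts: pp0:2 pp1:2 pp2:2
Op 2: read(P0, v0) -> 50. No state change.
Op 3: write(P1, v1, 165). refcount(pp1)=2>1 -> COPY to pp3. 4 ppages; refcounts: pp0:2 pp1:1 pp2:2 pp3:1
Op 4: fork(P0) -> P2. 4 ppages; refcounts: pp0:3 pp1:2 pp2:3 pp3:1
Op 5: write(P0, v0, 135). refcount(pp0)=3>1 -> COPY to pp4. 5 ppages; refcounts: pp0:2 pp1:2 pp2:3 pp3:1 pp4:1
Op 6: fork(P1) -> P3. 5 ppages; refcounts: pp0:3 pp1:2 pp2:4 pp3:2 pp4:1
Op 7: write(P3, v2, 128). refcount(pp2)=4>1 -> COPY to pp5. 6 ppages; refcounts: pp0:3 pp1:2 pp2:3 pp3:2 pp4:1 pp5:1
Op 8: write(P1, v1, 122). refcount(pp3)=2>1 -> COPY to pp6. 7 ppages; refcounts: pp0:3 pp1:2 pp2:3 pp3:1 pp4:1 pp5:1 pp6:1
Op 9: write(P2, v1, 184). refcount(pp1)=2>1 -> COPY to pp7. 8 ppages; refcounts: pp0:3 pp1:1 pp2:3 pp3:1 pp4:1 pp5:1 pp6:1 pp7:1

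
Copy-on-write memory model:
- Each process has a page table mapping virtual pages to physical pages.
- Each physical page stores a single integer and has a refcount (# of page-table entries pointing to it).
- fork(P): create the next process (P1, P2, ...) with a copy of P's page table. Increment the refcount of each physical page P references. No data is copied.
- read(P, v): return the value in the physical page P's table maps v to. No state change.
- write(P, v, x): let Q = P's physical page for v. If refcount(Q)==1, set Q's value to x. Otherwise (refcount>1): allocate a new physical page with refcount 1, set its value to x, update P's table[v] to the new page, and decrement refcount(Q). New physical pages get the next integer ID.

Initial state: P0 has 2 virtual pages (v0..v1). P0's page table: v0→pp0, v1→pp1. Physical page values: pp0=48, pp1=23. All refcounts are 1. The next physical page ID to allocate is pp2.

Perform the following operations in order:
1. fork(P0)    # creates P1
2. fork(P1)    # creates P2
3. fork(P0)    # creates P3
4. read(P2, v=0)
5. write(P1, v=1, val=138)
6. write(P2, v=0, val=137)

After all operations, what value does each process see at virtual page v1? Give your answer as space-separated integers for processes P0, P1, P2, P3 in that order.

Answer: 23 138 23 23

Derivation:
Op 1: fork(P0) -> P1. 2 ppages; refcounts: pp0:2 pp1:2
Op 2: fork(P1) -> P2. 2 ppages; refcounts: pp0:3 pp1:3
Op 3: fork(P0) -> P3. 2 ppages; refcounts: pp0:4 pp1:4
Op 4: read(P2, v0) -> 48. No state change.
Op 5: write(P1, v1, 138). refcount(pp1)=4>1 -> COPY to pp2. 3 ppages; refcounts: pp0:4 pp1:3 pp2:1
Op 6: write(P2, v0, 137). refcount(pp0)=4>1 -> COPY to pp3. 4 ppages; refcounts: pp0:3 pp1:3 pp2:1 pp3:1
P0: v1 -> pp1 = 23
P1: v1 -> pp2 = 138
P2: v1 -> pp1 = 23
P3: v1 -> pp1 = 23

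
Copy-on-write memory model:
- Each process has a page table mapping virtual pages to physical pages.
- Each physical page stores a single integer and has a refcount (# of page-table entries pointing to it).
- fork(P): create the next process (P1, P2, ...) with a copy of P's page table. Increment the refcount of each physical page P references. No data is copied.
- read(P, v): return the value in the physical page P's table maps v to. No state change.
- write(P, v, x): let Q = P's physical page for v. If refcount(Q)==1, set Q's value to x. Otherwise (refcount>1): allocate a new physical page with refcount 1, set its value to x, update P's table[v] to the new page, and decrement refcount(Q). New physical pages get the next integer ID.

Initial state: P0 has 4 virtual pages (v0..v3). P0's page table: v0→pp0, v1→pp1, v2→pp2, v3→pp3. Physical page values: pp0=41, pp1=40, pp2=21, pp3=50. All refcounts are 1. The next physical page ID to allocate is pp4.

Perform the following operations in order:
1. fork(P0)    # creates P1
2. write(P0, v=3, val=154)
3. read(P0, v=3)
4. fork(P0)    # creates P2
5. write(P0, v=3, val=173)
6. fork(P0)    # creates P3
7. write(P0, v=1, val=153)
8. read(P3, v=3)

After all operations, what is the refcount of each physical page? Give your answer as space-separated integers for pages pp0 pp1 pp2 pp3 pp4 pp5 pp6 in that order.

Answer: 4 3 4 1 1 2 1

Derivation:
Op 1: fork(P0) -> P1. 4 ppages; refcounts: pp0:2 pp1:2 pp2:2 pp3:2
Op 2: write(P0, v3, 154). refcount(pp3)=2>1 -> COPY to pp4. 5 ppages; refcounts: pp0:2 pp1:2 pp2:2 pp3:1 pp4:1
Op 3: read(P0, v3) -> 154. No state change.
Op 4: fork(P0) -> P2. 5 ppages; refcounts: pp0:3 pp1:3 pp2:3 pp3:1 pp4:2
Op 5: write(P0, v3, 173). refcount(pp4)=2>1 -> COPY to pp5. 6 ppages; refcounts: pp0:3 pp1:3 pp2:3 pp3:1 pp4:1 pp5:1
Op 6: fork(P0) -> P3. 6 ppages; refcounts: pp0:4 pp1:4 pp2:4 pp3:1 pp4:1 pp5:2
Op 7: write(P0, v1, 153). refcount(pp1)=4>1 -> COPY to pp6. 7 ppages; refcounts: pp0:4 pp1:3 pp2:4 pp3:1 pp4:1 pp5:2 pp6:1
Op 8: read(P3, v3) -> 173. No state change.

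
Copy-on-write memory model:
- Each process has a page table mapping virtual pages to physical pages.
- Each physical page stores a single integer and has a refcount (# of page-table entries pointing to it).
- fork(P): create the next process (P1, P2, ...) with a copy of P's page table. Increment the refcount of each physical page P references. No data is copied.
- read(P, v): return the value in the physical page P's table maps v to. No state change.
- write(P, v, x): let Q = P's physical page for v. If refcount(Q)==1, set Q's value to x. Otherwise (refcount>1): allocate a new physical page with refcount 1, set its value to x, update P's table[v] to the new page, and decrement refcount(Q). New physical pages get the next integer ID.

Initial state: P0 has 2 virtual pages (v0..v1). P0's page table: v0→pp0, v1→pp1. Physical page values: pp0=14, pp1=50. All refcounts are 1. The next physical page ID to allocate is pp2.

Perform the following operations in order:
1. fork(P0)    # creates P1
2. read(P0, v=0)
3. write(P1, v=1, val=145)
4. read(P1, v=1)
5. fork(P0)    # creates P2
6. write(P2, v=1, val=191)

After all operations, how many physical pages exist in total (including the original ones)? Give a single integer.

Op 1: fork(P0) -> P1. 2 ppages; refcounts: pp0:2 pp1:2
Op 2: read(P0, v0) -> 14. No state change.
Op 3: write(P1, v1, 145). refcount(pp1)=2>1 -> COPY to pp2. 3 ppages; refcounts: pp0:2 pp1:1 pp2:1
Op 4: read(P1, v1) -> 145. No state change.
Op 5: fork(P0) -> P2. 3 ppages; refcounts: pp0:3 pp1:2 pp2:1
Op 6: write(P2, v1, 191). refcount(pp1)=2>1 -> COPY to pp3. 4 ppages; refcounts: pp0:3 pp1:1 pp2:1 pp3:1

Answer: 4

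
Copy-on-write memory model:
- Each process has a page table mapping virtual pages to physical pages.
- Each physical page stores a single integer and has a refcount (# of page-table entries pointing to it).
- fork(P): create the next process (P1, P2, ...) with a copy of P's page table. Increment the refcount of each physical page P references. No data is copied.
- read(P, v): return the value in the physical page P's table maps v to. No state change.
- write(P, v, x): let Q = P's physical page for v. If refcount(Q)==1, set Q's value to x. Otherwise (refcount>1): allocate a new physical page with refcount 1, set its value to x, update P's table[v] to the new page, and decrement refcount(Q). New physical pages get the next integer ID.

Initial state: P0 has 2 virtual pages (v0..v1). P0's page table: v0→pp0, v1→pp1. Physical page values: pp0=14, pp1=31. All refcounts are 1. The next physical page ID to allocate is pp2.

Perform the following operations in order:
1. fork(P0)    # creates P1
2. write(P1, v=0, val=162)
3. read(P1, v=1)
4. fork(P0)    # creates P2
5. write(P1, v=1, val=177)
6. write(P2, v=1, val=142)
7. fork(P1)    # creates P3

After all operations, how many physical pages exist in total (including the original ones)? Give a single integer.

Answer: 5

Derivation:
Op 1: fork(P0) -> P1. 2 ppages; refcounts: pp0:2 pp1:2
Op 2: write(P1, v0, 162). refcount(pp0)=2>1 -> COPY to pp2. 3 ppages; refcounts: pp0:1 pp1:2 pp2:1
Op 3: read(P1, v1) -> 31. No state change.
Op 4: fork(P0) -> P2. 3 ppages; refcounts: pp0:2 pp1:3 pp2:1
Op 5: write(P1, v1, 177). refcount(pp1)=3>1 -> COPY to pp3. 4 ppages; refcounts: pp0:2 pp1:2 pp2:1 pp3:1
Op 6: write(P2, v1, 142). refcount(pp1)=2>1 -> COPY to pp4. 5 ppages; refcounts: pp0:2 pp1:1 pp2:1 pp3:1 pp4:1
Op 7: fork(P1) -> P3. 5 ppages; refcounts: pp0:2 pp1:1 pp2:2 pp3:2 pp4:1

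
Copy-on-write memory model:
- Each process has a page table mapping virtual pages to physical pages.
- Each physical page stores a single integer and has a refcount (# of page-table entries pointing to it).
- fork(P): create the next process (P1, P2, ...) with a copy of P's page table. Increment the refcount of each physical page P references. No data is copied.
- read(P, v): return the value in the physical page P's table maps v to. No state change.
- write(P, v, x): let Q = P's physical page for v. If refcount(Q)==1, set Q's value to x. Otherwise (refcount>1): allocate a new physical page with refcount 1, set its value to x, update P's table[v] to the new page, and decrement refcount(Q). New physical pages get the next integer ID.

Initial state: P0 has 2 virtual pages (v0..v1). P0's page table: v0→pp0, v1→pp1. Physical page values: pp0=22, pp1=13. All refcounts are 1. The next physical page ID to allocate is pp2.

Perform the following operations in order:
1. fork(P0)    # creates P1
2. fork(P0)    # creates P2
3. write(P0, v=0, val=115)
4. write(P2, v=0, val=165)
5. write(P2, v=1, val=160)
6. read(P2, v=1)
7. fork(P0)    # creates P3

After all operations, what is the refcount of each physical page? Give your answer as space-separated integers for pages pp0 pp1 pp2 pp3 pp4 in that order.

Answer: 1 3 2 1 1

Derivation:
Op 1: fork(P0) -> P1. 2 ppages; refcounts: pp0:2 pp1:2
Op 2: fork(P0) -> P2. 2 ppages; refcounts: pp0:3 pp1:3
Op 3: write(P0, v0, 115). refcount(pp0)=3>1 -> COPY to pp2. 3 ppages; refcounts: pp0:2 pp1:3 pp2:1
Op 4: write(P2, v0, 165). refcount(pp0)=2>1 -> COPY to pp3. 4 ppages; refcounts: pp0:1 pp1:3 pp2:1 pp3:1
Op 5: write(P2, v1, 160). refcount(pp1)=3>1 -> COPY to pp4. 5 ppages; refcounts: pp0:1 pp1:2 pp2:1 pp3:1 pp4:1
Op 6: read(P2, v1) -> 160. No state change.
Op 7: fork(P0) -> P3. 5 ppages; refcounts: pp0:1 pp1:3 pp2:2 pp3:1 pp4:1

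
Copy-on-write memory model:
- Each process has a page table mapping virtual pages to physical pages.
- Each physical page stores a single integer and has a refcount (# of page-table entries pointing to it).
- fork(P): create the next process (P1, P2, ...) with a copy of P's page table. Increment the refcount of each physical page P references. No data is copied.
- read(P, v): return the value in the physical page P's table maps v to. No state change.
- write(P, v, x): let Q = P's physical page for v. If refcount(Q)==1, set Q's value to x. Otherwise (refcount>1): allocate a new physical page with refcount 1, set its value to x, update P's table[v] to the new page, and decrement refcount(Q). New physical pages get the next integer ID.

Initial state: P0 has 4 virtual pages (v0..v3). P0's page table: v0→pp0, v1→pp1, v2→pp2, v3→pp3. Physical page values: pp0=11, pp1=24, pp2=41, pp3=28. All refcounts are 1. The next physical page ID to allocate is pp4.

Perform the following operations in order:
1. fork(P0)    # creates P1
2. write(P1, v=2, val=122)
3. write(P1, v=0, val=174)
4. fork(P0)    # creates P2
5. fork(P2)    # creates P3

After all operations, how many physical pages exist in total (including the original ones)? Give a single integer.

Answer: 6

Derivation:
Op 1: fork(P0) -> P1. 4 ppages; refcounts: pp0:2 pp1:2 pp2:2 pp3:2
Op 2: write(P1, v2, 122). refcount(pp2)=2>1 -> COPY to pp4. 5 ppages; refcounts: pp0:2 pp1:2 pp2:1 pp3:2 pp4:1
Op 3: write(P1, v0, 174). refcount(pp0)=2>1 -> COPY to pp5. 6 ppages; refcounts: pp0:1 pp1:2 pp2:1 pp3:2 pp4:1 pp5:1
Op 4: fork(P0) -> P2. 6 ppages; refcounts: pp0:2 pp1:3 pp2:2 pp3:3 pp4:1 pp5:1
Op 5: fork(P2) -> P3. 6 ppages; refcounts: pp0:3 pp1:4 pp2:3 pp3:4 pp4:1 pp5:1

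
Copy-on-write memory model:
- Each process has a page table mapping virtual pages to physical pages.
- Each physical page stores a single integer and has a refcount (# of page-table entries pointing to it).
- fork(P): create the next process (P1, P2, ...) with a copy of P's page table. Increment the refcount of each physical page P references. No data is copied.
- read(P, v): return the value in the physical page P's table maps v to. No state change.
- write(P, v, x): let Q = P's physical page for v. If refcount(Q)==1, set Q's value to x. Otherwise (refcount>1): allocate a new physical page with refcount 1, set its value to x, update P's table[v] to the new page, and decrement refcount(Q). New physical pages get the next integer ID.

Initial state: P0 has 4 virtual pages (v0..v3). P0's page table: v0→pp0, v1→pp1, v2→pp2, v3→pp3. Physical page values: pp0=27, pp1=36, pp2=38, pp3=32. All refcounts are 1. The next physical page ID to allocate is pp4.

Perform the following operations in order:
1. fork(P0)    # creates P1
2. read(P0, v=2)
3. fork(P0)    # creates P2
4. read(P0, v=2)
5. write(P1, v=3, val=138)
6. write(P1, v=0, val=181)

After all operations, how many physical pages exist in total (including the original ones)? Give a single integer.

Answer: 6

Derivation:
Op 1: fork(P0) -> P1. 4 ppages; refcounts: pp0:2 pp1:2 pp2:2 pp3:2
Op 2: read(P0, v2) -> 38. No state change.
Op 3: fork(P0) -> P2. 4 ppages; refcounts: pp0:3 pp1:3 pp2:3 pp3:3
Op 4: read(P0, v2) -> 38. No state change.
Op 5: write(P1, v3, 138). refcount(pp3)=3>1 -> COPY to pp4. 5 ppages; refcounts: pp0:3 pp1:3 pp2:3 pp3:2 pp4:1
Op 6: write(P1, v0, 181). refcount(pp0)=3>1 -> COPY to pp5. 6 ppages; refcounts: pp0:2 pp1:3 pp2:3 pp3:2 pp4:1 pp5:1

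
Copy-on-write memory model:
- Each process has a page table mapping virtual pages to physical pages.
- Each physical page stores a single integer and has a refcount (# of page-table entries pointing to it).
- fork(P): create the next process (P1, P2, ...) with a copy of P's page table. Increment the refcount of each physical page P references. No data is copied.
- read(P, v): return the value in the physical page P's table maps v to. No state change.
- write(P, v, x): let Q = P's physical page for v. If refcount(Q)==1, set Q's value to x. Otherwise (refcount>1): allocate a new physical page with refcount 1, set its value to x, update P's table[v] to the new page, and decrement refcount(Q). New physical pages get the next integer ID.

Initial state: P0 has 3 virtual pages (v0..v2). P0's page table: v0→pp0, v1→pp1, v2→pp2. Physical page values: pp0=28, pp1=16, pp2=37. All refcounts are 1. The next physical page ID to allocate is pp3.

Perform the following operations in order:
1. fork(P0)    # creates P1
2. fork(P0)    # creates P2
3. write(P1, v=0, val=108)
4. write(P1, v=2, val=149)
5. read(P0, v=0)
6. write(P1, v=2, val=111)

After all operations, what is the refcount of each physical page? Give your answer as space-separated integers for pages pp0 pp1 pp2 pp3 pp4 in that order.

Answer: 2 3 2 1 1

Derivation:
Op 1: fork(P0) -> P1. 3 ppages; refcounts: pp0:2 pp1:2 pp2:2
Op 2: fork(P0) -> P2. 3 ppages; refcounts: pp0:3 pp1:3 pp2:3
Op 3: write(P1, v0, 108). refcount(pp0)=3>1 -> COPY to pp3. 4 ppages; refcounts: pp0:2 pp1:3 pp2:3 pp3:1
Op 4: write(P1, v2, 149). refcount(pp2)=3>1 -> COPY to pp4. 5 ppages; refcounts: pp0:2 pp1:3 pp2:2 pp3:1 pp4:1
Op 5: read(P0, v0) -> 28. No state change.
Op 6: write(P1, v2, 111). refcount(pp4)=1 -> write in place. 5 ppages; refcounts: pp0:2 pp1:3 pp2:2 pp3:1 pp4:1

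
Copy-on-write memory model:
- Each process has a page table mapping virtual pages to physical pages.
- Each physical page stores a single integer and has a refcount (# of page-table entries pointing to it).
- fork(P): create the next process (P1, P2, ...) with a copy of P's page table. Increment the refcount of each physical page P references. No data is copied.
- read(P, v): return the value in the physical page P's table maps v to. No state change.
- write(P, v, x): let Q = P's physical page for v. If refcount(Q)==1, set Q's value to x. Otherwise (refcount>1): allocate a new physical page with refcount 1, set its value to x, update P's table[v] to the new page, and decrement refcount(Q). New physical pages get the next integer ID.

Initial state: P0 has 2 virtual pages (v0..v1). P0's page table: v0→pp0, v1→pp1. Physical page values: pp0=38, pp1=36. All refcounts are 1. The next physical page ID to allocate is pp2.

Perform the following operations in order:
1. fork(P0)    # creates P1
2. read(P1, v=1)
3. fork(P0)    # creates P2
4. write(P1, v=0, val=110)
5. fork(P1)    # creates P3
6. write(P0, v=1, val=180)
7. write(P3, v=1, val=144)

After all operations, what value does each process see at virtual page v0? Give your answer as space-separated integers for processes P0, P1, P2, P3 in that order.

Answer: 38 110 38 110

Derivation:
Op 1: fork(P0) -> P1. 2 ppages; refcounts: pp0:2 pp1:2
Op 2: read(P1, v1) -> 36. No state change.
Op 3: fork(P0) -> P2. 2 ppages; refcounts: pp0:3 pp1:3
Op 4: write(P1, v0, 110). refcount(pp0)=3>1 -> COPY to pp2. 3 ppages; refcounts: pp0:2 pp1:3 pp2:1
Op 5: fork(P1) -> P3. 3 ppages; refcounts: pp0:2 pp1:4 pp2:2
Op 6: write(P0, v1, 180). refcount(pp1)=4>1 -> COPY to pp3. 4 ppages; refcounts: pp0:2 pp1:3 pp2:2 pp3:1
Op 7: write(P3, v1, 144). refcount(pp1)=3>1 -> COPY to pp4. 5 ppages; refcounts: pp0:2 pp1:2 pp2:2 pp3:1 pp4:1
P0: v0 -> pp0 = 38
P1: v0 -> pp2 = 110
P2: v0 -> pp0 = 38
P3: v0 -> pp2 = 110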